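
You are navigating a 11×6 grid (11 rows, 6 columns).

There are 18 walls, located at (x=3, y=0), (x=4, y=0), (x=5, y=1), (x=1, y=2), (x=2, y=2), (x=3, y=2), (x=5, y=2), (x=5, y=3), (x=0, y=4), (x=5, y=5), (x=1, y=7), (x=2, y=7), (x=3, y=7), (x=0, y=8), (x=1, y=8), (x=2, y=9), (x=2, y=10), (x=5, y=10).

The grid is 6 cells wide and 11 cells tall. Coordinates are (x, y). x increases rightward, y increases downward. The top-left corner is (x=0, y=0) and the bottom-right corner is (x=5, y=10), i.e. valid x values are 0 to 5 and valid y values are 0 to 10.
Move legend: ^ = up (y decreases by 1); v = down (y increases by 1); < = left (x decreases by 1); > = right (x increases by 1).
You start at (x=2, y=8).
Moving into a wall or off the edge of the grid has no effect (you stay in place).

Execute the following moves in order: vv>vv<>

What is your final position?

Start: (x=2, y=8)
  v (down): blocked, stay at (x=2, y=8)
  v (down): blocked, stay at (x=2, y=8)
  > (right): (x=2, y=8) -> (x=3, y=8)
  v (down): (x=3, y=8) -> (x=3, y=9)
  v (down): (x=3, y=9) -> (x=3, y=10)
  < (left): blocked, stay at (x=3, y=10)
  > (right): (x=3, y=10) -> (x=4, y=10)
Final: (x=4, y=10)

Answer: Final position: (x=4, y=10)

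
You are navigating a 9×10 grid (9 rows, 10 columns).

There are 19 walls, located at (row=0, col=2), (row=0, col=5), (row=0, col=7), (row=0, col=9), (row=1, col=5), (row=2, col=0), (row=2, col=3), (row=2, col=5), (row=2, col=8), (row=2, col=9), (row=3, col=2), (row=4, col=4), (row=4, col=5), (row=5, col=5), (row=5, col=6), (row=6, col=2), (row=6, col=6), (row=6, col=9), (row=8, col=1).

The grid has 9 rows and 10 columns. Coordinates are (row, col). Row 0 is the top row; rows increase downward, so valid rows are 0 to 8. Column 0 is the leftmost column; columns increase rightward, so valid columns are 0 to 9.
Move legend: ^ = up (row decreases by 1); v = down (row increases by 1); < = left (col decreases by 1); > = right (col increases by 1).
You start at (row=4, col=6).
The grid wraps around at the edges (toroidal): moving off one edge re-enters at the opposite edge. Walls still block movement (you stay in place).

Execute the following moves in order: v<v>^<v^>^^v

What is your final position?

Start: (row=4, col=6)
  v (down): blocked, stay at (row=4, col=6)
  < (left): blocked, stay at (row=4, col=6)
  v (down): blocked, stay at (row=4, col=6)
  > (right): (row=4, col=6) -> (row=4, col=7)
  ^ (up): (row=4, col=7) -> (row=3, col=7)
  < (left): (row=3, col=7) -> (row=3, col=6)
  v (down): (row=3, col=6) -> (row=4, col=6)
  ^ (up): (row=4, col=6) -> (row=3, col=6)
  > (right): (row=3, col=6) -> (row=3, col=7)
  ^ (up): (row=3, col=7) -> (row=2, col=7)
  ^ (up): (row=2, col=7) -> (row=1, col=7)
  v (down): (row=1, col=7) -> (row=2, col=7)
Final: (row=2, col=7)

Answer: Final position: (row=2, col=7)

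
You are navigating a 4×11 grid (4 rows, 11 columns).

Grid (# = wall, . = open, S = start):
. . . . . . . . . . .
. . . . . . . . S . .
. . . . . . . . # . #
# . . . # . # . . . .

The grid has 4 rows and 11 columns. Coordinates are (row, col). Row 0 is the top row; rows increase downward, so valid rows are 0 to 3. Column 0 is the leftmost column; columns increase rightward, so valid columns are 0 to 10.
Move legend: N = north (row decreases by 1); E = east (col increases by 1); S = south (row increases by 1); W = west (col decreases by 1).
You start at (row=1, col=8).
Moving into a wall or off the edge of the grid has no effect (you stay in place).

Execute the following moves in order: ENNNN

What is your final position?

Answer: Final position: (row=0, col=9)

Derivation:
Start: (row=1, col=8)
  E (east): (row=1, col=8) -> (row=1, col=9)
  N (north): (row=1, col=9) -> (row=0, col=9)
  [×3]N (north): blocked, stay at (row=0, col=9)
Final: (row=0, col=9)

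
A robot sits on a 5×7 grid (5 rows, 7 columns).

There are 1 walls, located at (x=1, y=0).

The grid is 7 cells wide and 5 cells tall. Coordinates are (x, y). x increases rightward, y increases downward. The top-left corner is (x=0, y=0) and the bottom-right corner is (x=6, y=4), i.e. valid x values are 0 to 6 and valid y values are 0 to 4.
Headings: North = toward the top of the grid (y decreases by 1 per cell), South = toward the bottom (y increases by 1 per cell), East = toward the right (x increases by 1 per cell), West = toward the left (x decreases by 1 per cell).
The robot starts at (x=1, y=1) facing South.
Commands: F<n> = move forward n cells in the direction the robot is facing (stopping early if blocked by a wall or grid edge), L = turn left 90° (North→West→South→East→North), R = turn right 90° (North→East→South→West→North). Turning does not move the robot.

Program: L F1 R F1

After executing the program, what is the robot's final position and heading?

Answer: Final position: (x=2, y=2), facing South

Derivation:
Start: (x=1, y=1), facing South
  L: turn left, now facing East
  F1: move forward 1, now at (x=2, y=1)
  R: turn right, now facing South
  F1: move forward 1, now at (x=2, y=2)
Final: (x=2, y=2), facing South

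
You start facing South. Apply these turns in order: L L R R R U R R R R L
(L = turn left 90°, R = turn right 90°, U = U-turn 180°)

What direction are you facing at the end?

Start: South
  L (left (90° counter-clockwise)) -> East
  L (left (90° counter-clockwise)) -> North
  R (right (90° clockwise)) -> East
  R (right (90° clockwise)) -> South
  R (right (90° clockwise)) -> West
  U (U-turn (180°)) -> East
  R (right (90° clockwise)) -> South
  R (right (90° clockwise)) -> West
  R (right (90° clockwise)) -> North
  R (right (90° clockwise)) -> East
  L (left (90° counter-clockwise)) -> North
Final: North

Answer: Final heading: North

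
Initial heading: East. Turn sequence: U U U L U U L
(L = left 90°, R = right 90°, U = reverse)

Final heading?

Answer: Final heading: East

Derivation:
Start: East
  U (U-turn (180°)) -> West
  U (U-turn (180°)) -> East
  U (U-turn (180°)) -> West
  L (left (90° counter-clockwise)) -> South
  U (U-turn (180°)) -> North
  U (U-turn (180°)) -> South
  L (left (90° counter-clockwise)) -> East
Final: East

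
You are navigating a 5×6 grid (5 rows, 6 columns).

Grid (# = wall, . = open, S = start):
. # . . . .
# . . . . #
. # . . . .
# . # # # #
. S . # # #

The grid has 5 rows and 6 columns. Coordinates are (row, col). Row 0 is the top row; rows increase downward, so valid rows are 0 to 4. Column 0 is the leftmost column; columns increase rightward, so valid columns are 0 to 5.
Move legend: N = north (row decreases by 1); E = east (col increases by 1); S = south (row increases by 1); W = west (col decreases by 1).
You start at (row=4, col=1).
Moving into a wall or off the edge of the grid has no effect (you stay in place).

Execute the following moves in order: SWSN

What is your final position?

Answer: Final position: (row=4, col=0)

Derivation:
Start: (row=4, col=1)
  S (south): blocked, stay at (row=4, col=1)
  W (west): (row=4, col=1) -> (row=4, col=0)
  S (south): blocked, stay at (row=4, col=0)
  N (north): blocked, stay at (row=4, col=0)
Final: (row=4, col=0)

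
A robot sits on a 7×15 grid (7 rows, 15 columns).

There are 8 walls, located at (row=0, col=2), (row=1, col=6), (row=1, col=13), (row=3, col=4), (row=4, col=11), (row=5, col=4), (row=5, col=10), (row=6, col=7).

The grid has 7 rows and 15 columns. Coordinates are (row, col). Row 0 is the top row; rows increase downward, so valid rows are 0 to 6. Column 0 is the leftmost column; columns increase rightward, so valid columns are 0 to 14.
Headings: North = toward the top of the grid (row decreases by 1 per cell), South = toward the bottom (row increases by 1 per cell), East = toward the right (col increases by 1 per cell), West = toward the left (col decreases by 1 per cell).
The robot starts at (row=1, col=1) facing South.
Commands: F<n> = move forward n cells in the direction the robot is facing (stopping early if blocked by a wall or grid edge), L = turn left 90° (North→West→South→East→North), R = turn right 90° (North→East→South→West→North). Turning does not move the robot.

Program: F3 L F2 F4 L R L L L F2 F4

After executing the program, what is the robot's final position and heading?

Answer: Final position: (row=5, col=7), facing South

Derivation:
Start: (row=1, col=1), facing South
  F3: move forward 3, now at (row=4, col=1)
  L: turn left, now facing East
  F2: move forward 2, now at (row=4, col=3)
  F4: move forward 4, now at (row=4, col=7)
  L: turn left, now facing North
  R: turn right, now facing East
  L: turn left, now facing North
  L: turn left, now facing West
  L: turn left, now facing South
  F2: move forward 1/2 (blocked), now at (row=5, col=7)
  F4: move forward 0/4 (blocked), now at (row=5, col=7)
Final: (row=5, col=7), facing South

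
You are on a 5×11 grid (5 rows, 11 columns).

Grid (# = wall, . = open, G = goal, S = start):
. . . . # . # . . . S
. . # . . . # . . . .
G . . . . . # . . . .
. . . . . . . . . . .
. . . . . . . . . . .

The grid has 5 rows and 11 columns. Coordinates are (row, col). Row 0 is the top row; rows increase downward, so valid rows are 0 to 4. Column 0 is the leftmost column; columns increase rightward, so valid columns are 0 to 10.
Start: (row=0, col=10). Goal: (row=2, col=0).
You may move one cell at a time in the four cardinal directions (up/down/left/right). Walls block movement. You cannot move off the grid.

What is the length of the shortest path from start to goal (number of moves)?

Answer: Shortest path length: 14

Derivation:
BFS from (row=0, col=10) until reaching (row=2, col=0):
  Distance 0: (row=0, col=10)
  Distance 1: (row=0, col=9), (row=1, col=10)
  Distance 2: (row=0, col=8), (row=1, col=9), (row=2, col=10)
  Distance 3: (row=0, col=7), (row=1, col=8), (row=2, col=9), (row=3, col=10)
  Distance 4: (row=1, col=7), (row=2, col=8), (row=3, col=9), (row=4, col=10)
  Distance 5: (row=2, col=7), (row=3, col=8), (row=4, col=9)
  Distance 6: (row=3, col=7), (row=4, col=8)
  Distance 7: (row=3, col=6), (row=4, col=7)
  Distance 8: (row=3, col=5), (row=4, col=6)
  Distance 9: (row=2, col=5), (row=3, col=4), (row=4, col=5)
  Distance 10: (row=1, col=5), (row=2, col=4), (row=3, col=3), (row=4, col=4)
  Distance 11: (row=0, col=5), (row=1, col=4), (row=2, col=3), (row=3, col=2), (row=4, col=3)
  Distance 12: (row=1, col=3), (row=2, col=2), (row=3, col=1), (row=4, col=2)
  Distance 13: (row=0, col=3), (row=2, col=1), (row=3, col=0), (row=4, col=1)
  Distance 14: (row=0, col=2), (row=1, col=1), (row=2, col=0), (row=4, col=0)  <- goal reached here
One shortest path (14 moves): (row=0, col=10) -> (row=0, col=9) -> (row=0, col=8) -> (row=0, col=7) -> (row=1, col=7) -> (row=2, col=7) -> (row=3, col=7) -> (row=3, col=6) -> (row=3, col=5) -> (row=3, col=4) -> (row=3, col=3) -> (row=3, col=2) -> (row=3, col=1) -> (row=3, col=0) -> (row=2, col=0)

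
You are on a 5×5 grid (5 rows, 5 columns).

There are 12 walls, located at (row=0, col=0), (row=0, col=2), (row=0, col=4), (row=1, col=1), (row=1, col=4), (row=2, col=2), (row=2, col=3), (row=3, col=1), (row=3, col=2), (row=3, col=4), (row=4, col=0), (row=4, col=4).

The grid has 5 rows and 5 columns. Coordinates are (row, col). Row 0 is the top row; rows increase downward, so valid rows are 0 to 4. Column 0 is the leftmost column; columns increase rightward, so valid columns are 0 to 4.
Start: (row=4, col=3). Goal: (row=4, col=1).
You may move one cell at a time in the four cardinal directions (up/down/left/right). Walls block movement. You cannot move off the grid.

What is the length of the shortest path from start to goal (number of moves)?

BFS from (row=4, col=3) until reaching (row=4, col=1):
  Distance 0: (row=4, col=3)
  Distance 1: (row=3, col=3), (row=4, col=2)
  Distance 2: (row=4, col=1)  <- goal reached here
One shortest path (2 moves): (row=4, col=3) -> (row=4, col=2) -> (row=4, col=1)

Answer: Shortest path length: 2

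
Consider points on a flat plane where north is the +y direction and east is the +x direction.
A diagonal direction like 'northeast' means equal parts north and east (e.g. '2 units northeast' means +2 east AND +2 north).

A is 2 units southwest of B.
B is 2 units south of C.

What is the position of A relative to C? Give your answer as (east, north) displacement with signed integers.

Answer: A is at (east=-2, north=-4) relative to C.

Derivation:
Place C at the origin (east=0, north=0).
  B is 2 units south of C: delta (east=+0, north=-2); B at (east=0, north=-2).
  A is 2 units southwest of B: delta (east=-2, north=-2); A at (east=-2, north=-4).
Therefore A relative to C: (east=-2, north=-4).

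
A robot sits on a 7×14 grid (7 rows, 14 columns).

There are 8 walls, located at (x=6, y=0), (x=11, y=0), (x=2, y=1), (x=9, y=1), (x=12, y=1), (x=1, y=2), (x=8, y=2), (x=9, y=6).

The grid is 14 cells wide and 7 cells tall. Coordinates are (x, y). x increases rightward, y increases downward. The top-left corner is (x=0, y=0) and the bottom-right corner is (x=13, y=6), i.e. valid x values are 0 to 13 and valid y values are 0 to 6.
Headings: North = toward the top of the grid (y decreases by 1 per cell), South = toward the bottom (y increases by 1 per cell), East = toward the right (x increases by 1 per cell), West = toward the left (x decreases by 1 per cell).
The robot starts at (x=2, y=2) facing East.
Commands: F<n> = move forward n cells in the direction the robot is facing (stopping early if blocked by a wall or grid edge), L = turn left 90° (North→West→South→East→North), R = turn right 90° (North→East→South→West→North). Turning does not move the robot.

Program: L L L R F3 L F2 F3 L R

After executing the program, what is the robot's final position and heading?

Answer: Final position: (x=2, y=6), facing South

Derivation:
Start: (x=2, y=2), facing East
  L: turn left, now facing North
  L: turn left, now facing West
  L: turn left, now facing South
  R: turn right, now facing West
  F3: move forward 0/3 (blocked), now at (x=2, y=2)
  L: turn left, now facing South
  F2: move forward 2, now at (x=2, y=4)
  F3: move forward 2/3 (blocked), now at (x=2, y=6)
  L: turn left, now facing East
  R: turn right, now facing South
Final: (x=2, y=6), facing South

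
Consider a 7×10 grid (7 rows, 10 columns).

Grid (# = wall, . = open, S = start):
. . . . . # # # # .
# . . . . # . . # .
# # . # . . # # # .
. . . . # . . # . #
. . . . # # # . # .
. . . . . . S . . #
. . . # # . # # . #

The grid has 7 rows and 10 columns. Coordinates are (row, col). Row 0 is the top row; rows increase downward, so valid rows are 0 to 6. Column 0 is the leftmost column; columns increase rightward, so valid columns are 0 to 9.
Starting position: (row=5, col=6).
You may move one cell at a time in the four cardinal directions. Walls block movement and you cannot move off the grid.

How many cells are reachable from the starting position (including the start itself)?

BFS flood-fill from (row=5, col=6):
  Distance 0: (row=5, col=6)
  Distance 1: (row=5, col=5), (row=5, col=7)
  Distance 2: (row=4, col=7), (row=5, col=4), (row=5, col=8), (row=6, col=5)
  Distance 3: (row=5, col=3), (row=6, col=8)
  Distance 4: (row=4, col=3), (row=5, col=2)
  Distance 5: (row=3, col=3), (row=4, col=2), (row=5, col=1), (row=6, col=2)
  Distance 6: (row=3, col=2), (row=4, col=1), (row=5, col=0), (row=6, col=1)
  Distance 7: (row=2, col=2), (row=3, col=1), (row=4, col=0), (row=6, col=0)
  Distance 8: (row=1, col=2), (row=3, col=0)
  Distance 9: (row=0, col=2), (row=1, col=1), (row=1, col=3)
  Distance 10: (row=0, col=1), (row=0, col=3), (row=1, col=4)
  Distance 11: (row=0, col=0), (row=0, col=4), (row=2, col=4)
  Distance 12: (row=2, col=5)
  Distance 13: (row=3, col=5)
  Distance 14: (row=3, col=6)
Total reachable: 37 (grid has 44 open cells total)

Answer: Reachable cells: 37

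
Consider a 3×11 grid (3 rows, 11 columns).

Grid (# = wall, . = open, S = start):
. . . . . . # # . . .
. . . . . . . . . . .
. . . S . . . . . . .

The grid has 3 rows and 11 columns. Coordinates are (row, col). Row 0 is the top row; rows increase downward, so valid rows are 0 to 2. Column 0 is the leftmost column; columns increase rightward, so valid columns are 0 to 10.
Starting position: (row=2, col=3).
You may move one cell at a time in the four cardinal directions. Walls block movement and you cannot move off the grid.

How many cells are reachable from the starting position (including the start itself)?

Answer: Reachable cells: 31

Derivation:
BFS flood-fill from (row=2, col=3):
  Distance 0: (row=2, col=3)
  Distance 1: (row=1, col=3), (row=2, col=2), (row=2, col=4)
  Distance 2: (row=0, col=3), (row=1, col=2), (row=1, col=4), (row=2, col=1), (row=2, col=5)
  Distance 3: (row=0, col=2), (row=0, col=4), (row=1, col=1), (row=1, col=5), (row=2, col=0), (row=2, col=6)
  Distance 4: (row=0, col=1), (row=0, col=5), (row=1, col=0), (row=1, col=6), (row=2, col=7)
  Distance 5: (row=0, col=0), (row=1, col=7), (row=2, col=8)
  Distance 6: (row=1, col=8), (row=2, col=9)
  Distance 7: (row=0, col=8), (row=1, col=9), (row=2, col=10)
  Distance 8: (row=0, col=9), (row=1, col=10)
  Distance 9: (row=0, col=10)
Total reachable: 31 (grid has 31 open cells total)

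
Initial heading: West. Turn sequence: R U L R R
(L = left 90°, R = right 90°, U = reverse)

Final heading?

Answer: Final heading: West

Derivation:
Start: West
  R (right (90° clockwise)) -> North
  U (U-turn (180°)) -> South
  L (left (90° counter-clockwise)) -> East
  R (right (90° clockwise)) -> South
  R (right (90° clockwise)) -> West
Final: West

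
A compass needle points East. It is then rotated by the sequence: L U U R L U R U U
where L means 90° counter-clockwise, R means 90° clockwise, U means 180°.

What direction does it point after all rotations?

Start: East
  L (left (90° counter-clockwise)) -> North
  U (U-turn (180°)) -> South
  U (U-turn (180°)) -> North
  R (right (90° clockwise)) -> East
  L (left (90° counter-clockwise)) -> North
  U (U-turn (180°)) -> South
  R (right (90° clockwise)) -> West
  U (U-turn (180°)) -> East
  U (U-turn (180°)) -> West
Final: West

Answer: Final heading: West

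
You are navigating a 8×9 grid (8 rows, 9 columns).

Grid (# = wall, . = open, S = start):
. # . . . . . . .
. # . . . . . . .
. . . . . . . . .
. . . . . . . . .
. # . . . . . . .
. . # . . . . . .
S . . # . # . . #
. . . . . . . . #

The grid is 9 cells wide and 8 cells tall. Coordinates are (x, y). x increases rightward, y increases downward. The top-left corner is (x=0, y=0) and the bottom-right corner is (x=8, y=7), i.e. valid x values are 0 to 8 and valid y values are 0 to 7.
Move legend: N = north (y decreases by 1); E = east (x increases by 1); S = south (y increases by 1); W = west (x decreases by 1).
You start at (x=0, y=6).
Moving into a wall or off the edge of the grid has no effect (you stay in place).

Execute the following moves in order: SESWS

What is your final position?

Answer: Final position: (x=0, y=7)

Derivation:
Start: (x=0, y=6)
  S (south): (x=0, y=6) -> (x=0, y=7)
  E (east): (x=0, y=7) -> (x=1, y=7)
  S (south): blocked, stay at (x=1, y=7)
  W (west): (x=1, y=7) -> (x=0, y=7)
  S (south): blocked, stay at (x=0, y=7)
Final: (x=0, y=7)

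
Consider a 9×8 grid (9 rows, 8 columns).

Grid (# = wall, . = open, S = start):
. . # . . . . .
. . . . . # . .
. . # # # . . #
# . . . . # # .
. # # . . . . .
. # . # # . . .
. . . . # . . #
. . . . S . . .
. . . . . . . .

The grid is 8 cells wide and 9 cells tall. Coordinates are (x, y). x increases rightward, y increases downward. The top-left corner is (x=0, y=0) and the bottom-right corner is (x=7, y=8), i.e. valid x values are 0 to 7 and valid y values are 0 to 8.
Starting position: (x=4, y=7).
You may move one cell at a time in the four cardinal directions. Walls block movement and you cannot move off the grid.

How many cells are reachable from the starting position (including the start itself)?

Answer: Reachable cells: 56

Derivation:
BFS flood-fill from (x=4, y=7):
  Distance 0: (x=4, y=7)
  Distance 1: (x=3, y=7), (x=5, y=7), (x=4, y=8)
  Distance 2: (x=3, y=6), (x=5, y=6), (x=2, y=7), (x=6, y=7), (x=3, y=8), (x=5, y=8)
  Distance 3: (x=5, y=5), (x=2, y=6), (x=6, y=6), (x=1, y=7), (x=7, y=7), (x=2, y=8), (x=6, y=8)
  Distance 4: (x=5, y=4), (x=2, y=5), (x=6, y=5), (x=1, y=6), (x=0, y=7), (x=1, y=8), (x=7, y=8)
  Distance 5: (x=4, y=4), (x=6, y=4), (x=7, y=5), (x=0, y=6), (x=0, y=8)
  Distance 6: (x=4, y=3), (x=3, y=4), (x=7, y=4), (x=0, y=5)
  Distance 7: (x=3, y=3), (x=7, y=3), (x=0, y=4)
  Distance 8: (x=2, y=3)
  Distance 9: (x=1, y=3)
  Distance 10: (x=1, y=2)
  Distance 11: (x=1, y=1), (x=0, y=2)
  Distance 12: (x=1, y=0), (x=0, y=1), (x=2, y=1)
  Distance 13: (x=0, y=0), (x=3, y=1)
  Distance 14: (x=3, y=0), (x=4, y=1)
  Distance 15: (x=4, y=0)
  Distance 16: (x=5, y=0)
  Distance 17: (x=6, y=0)
  Distance 18: (x=7, y=0), (x=6, y=1)
  Distance 19: (x=7, y=1), (x=6, y=2)
  Distance 20: (x=5, y=2)
Total reachable: 56 (grid has 56 open cells total)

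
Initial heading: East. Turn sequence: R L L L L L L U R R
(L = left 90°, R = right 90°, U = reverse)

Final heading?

Start: East
  R (right (90° clockwise)) -> South
  L (left (90° counter-clockwise)) -> East
  L (left (90° counter-clockwise)) -> North
  L (left (90° counter-clockwise)) -> West
  L (left (90° counter-clockwise)) -> South
  L (left (90° counter-clockwise)) -> East
  L (left (90° counter-clockwise)) -> North
  U (U-turn (180°)) -> South
  R (right (90° clockwise)) -> West
  R (right (90° clockwise)) -> North
Final: North

Answer: Final heading: North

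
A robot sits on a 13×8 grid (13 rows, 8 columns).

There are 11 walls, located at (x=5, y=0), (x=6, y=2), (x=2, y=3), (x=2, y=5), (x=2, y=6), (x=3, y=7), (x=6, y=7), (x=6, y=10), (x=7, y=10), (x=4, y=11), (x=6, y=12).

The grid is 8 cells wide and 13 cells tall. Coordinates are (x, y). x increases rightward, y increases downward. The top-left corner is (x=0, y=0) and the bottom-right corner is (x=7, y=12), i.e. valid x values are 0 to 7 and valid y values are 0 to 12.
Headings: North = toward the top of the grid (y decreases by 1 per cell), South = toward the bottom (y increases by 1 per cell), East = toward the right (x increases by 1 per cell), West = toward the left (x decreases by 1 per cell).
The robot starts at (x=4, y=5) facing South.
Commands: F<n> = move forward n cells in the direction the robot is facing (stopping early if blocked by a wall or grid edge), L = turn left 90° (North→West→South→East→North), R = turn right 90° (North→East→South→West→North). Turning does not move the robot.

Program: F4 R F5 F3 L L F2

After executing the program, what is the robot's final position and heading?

Answer: Final position: (x=2, y=9), facing East

Derivation:
Start: (x=4, y=5), facing South
  F4: move forward 4, now at (x=4, y=9)
  R: turn right, now facing West
  F5: move forward 4/5 (blocked), now at (x=0, y=9)
  F3: move forward 0/3 (blocked), now at (x=0, y=9)
  L: turn left, now facing South
  L: turn left, now facing East
  F2: move forward 2, now at (x=2, y=9)
Final: (x=2, y=9), facing East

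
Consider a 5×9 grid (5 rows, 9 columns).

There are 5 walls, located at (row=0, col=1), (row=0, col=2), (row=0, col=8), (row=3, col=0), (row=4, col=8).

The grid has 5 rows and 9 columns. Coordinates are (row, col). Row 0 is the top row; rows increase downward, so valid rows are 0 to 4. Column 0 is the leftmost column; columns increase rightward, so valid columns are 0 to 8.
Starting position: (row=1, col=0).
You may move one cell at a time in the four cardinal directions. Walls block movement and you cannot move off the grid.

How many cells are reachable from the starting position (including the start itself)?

Answer: Reachable cells: 40

Derivation:
BFS flood-fill from (row=1, col=0):
  Distance 0: (row=1, col=0)
  Distance 1: (row=0, col=0), (row=1, col=1), (row=2, col=0)
  Distance 2: (row=1, col=2), (row=2, col=1)
  Distance 3: (row=1, col=3), (row=2, col=2), (row=3, col=1)
  Distance 4: (row=0, col=3), (row=1, col=4), (row=2, col=3), (row=3, col=2), (row=4, col=1)
  Distance 5: (row=0, col=4), (row=1, col=5), (row=2, col=4), (row=3, col=3), (row=4, col=0), (row=4, col=2)
  Distance 6: (row=0, col=5), (row=1, col=6), (row=2, col=5), (row=3, col=4), (row=4, col=3)
  Distance 7: (row=0, col=6), (row=1, col=7), (row=2, col=6), (row=3, col=5), (row=4, col=4)
  Distance 8: (row=0, col=7), (row=1, col=8), (row=2, col=7), (row=3, col=6), (row=4, col=5)
  Distance 9: (row=2, col=8), (row=3, col=7), (row=4, col=6)
  Distance 10: (row=3, col=8), (row=4, col=7)
Total reachable: 40 (grid has 40 open cells total)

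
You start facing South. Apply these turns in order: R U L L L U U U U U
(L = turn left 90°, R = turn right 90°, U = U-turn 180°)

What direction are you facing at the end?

Start: South
  R (right (90° clockwise)) -> West
  U (U-turn (180°)) -> East
  L (left (90° counter-clockwise)) -> North
  L (left (90° counter-clockwise)) -> West
  L (left (90° counter-clockwise)) -> South
  U (U-turn (180°)) -> North
  U (U-turn (180°)) -> South
  U (U-turn (180°)) -> North
  U (U-turn (180°)) -> South
  U (U-turn (180°)) -> North
Final: North

Answer: Final heading: North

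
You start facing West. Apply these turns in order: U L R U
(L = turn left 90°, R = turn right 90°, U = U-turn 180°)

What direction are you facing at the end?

Start: West
  U (U-turn (180°)) -> East
  L (left (90° counter-clockwise)) -> North
  R (right (90° clockwise)) -> East
  U (U-turn (180°)) -> West
Final: West

Answer: Final heading: West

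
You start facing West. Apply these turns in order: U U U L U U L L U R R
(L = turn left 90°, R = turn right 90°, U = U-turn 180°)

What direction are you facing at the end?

Answer: Final heading: South

Derivation:
Start: West
  U (U-turn (180°)) -> East
  U (U-turn (180°)) -> West
  U (U-turn (180°)) -> East
  L (left (90° counter-clockwise)) -> North
  U (U-turn (180°)) -> South
  U (U-turn (180°)) -> North
  L (left (90° counter-clockwise)) -> West
  L (left (90° counter-clockwise)) -> South
  U (U-turn (180°)) -> North
  R (right (90° clockwise)) -> East
  R (right (90° clockwise)) -> South
Final: South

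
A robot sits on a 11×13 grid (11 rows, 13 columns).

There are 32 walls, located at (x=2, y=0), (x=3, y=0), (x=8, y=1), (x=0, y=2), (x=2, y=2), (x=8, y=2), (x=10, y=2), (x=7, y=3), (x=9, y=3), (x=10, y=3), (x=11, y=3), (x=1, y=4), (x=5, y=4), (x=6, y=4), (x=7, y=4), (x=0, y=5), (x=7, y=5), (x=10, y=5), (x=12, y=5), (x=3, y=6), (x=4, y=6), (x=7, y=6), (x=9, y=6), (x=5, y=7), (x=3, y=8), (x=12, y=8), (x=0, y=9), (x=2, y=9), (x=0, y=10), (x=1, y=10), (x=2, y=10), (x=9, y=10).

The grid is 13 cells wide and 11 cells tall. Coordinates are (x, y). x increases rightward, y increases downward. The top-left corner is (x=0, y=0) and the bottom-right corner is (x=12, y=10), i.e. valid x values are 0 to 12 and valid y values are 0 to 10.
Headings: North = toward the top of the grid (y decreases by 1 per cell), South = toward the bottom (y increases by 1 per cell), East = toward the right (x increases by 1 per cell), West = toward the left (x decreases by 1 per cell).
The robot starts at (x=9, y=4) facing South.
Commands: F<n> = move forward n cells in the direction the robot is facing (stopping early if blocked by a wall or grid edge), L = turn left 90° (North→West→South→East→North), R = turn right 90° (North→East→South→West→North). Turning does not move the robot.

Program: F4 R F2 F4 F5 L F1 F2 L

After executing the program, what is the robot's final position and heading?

Answer: Final position: (x=8, y=8), facing East

Derivation:
Start: (x=9, y=4), facing South
  F4: move forward 1/4 (blocked), now at (x=9, y=5)
  R: turn right, now facing West
  F2: move forward 1/2 (blocked), now at (x=8, y=5)
  F4: move forward 0/4 (blocked), now at (x=8, y=5)
  F5: move forward 0/5 (blocked), now at (x=8, y=5)
  L: turn left, now facing South
  F1: move forward 1, now at (x=8, y=6)
  F2: move forward 2, now at (x=8, y=8)
  L: turn left, now facing East
Final: (x=8, y=8), facing East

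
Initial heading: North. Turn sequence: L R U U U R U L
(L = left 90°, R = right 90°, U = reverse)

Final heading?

Start: North
  L (left (90° counter-clockwise)) -> West
  R (right (90° clockwise)) -> North
  U (U-turn (180°)) -> South
  U (U-turn (180°)) -> North
  U (U-turn (180°)) -> South
  R (right (90° clockwise)) -> West
  U (U-turn (180°)) -> East
  L (left (90° counter-clockwise)) -> North
Final: North

Answer: Final heading: North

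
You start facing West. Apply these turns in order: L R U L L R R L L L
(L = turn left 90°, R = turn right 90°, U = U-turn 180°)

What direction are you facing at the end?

Answer: Final heading: South

Derivation:
Start: West
  L (left (90° counter-clockwise)) -> South
  R (right (90° clockwise)) -> West
  U (U-turn (180°)) -> East
  L (left (90° counter-clockwise)) -> North
  L (left (90° counter-clockwise)) -> West
  R (right (90° clockwise)) -> North
  R (right (90° clockwise)) -> East
  L (left (90° counter-clockwise)) -> North
  L (left (90° counter-clockwise)) -> West
  L (left (90° counter-clockwise)) -> South
Final: South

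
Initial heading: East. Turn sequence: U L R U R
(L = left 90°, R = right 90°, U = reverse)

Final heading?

Start: East
  U (U-turn (180°)) -> West
  L (left (90° counter-clockwise)) -> South
  R (right (90° clockwise)) -> West
  U (U-turn (180°)) -> East
  R (right (90° clockwise)) -> South
Final: South

Answer: Final heading: South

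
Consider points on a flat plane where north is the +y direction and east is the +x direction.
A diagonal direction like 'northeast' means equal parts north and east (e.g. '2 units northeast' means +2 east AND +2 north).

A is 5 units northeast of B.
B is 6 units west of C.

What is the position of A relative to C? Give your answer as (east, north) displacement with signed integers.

Place C at the origin (east=0, north=0).
  B is 6 units west of C: delta (east=-6, north=+0); B at (east=-6, north=0).
  A is 5 units northeast of B: delta (east=+5, north=+5); A at (east=-1, north=5).
Therefore A relative to C: (east=-1, north=5).

Answer: A is at (east=-1, north=5) relative to C.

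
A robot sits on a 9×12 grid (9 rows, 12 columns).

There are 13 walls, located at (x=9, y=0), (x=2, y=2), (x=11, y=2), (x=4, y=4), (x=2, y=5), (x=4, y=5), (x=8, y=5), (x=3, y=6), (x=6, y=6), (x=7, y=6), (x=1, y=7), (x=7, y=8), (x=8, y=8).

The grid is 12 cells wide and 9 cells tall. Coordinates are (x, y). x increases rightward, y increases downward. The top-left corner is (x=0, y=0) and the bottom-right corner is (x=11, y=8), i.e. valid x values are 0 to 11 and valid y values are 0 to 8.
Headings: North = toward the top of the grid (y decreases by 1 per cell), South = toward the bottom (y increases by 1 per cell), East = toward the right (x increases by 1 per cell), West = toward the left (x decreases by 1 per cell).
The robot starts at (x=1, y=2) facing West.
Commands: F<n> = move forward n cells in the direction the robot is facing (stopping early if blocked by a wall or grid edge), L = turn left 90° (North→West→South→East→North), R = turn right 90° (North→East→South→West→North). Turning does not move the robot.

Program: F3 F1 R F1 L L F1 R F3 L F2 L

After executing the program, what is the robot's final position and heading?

Start: (x=1, y=2), facing West
  F3: move forward 1/3 (blocked), now at (x=0, y=2)
  F1: move forward 0/1 (blocked), now at (x=0, y=2)
  R: turn right, now facing North
  F1: move forward 1, now at (x=0, y=1)
  L: turn left, now facing West
  L: turn left, now facing South
  F1: move forward 1, now at (x=0, y=2)
  R: turn right, now facing West
  F3: move forward 0/3 (blocked), now at (x=0, y=2)
  L: turn left, now facing South
  F2: move forward 2, now at (x=0, y=4)
  L: turn left, now facing East
Final: (x=0, y=4), facing East

Answer: Final position: (x=0, y=4), facing East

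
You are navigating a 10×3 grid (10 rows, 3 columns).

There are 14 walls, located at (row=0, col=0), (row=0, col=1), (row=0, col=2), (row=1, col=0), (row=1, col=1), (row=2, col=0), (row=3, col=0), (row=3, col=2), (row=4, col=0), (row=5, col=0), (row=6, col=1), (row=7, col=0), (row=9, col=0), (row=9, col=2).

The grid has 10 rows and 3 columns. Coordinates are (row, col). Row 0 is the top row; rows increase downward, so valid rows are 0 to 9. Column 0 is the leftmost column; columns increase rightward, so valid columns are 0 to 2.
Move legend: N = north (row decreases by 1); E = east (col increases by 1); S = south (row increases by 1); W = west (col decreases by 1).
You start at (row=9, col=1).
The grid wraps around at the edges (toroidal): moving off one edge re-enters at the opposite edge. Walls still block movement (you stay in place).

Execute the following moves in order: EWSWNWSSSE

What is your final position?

Answer: Final position: (row=8, col=1)

Derivation:
Start: (row=9, col=1)
  E (east): blocked, stay at (row=9, col=1)
  W (west): blocked, stay at (row=9, col=1)
  S (south): blocked, stay at (row=9, col=1)
  W (west): blocked, stay at (row=9, col=1)
  N (north): (row=9, col=1) -> (row=8, col=1)
  W (west): (row=8, col=1) -> (row=8, col=0)
  [×3]S (south): blocked, stay at (row=8, col=0)
  E (east): (row=8, col=0) -> (row=8, col=1)
Final: (row=8, col=1)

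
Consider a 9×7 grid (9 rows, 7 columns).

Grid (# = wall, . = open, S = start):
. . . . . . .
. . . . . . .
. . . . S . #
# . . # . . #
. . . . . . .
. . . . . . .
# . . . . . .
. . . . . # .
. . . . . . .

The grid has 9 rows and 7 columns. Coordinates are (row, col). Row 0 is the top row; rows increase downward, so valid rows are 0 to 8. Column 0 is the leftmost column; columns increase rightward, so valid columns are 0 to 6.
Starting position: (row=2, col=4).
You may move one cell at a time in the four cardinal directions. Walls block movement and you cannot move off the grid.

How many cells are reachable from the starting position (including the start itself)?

Answer: Reachable cells: 57

Derivation:
BFS flood-fill from (row=2, col=4):
  Distance 0: (row=2, col=4)
  Distance 1: (row=1, col=4), (row=2, col=3), (row=2, col=5), (row=3, col=4)
  Distance 2: (row=0, col=4), (row=1, col=3), (row=1, col=5), (row=2, col=2), (row=3, col=5), (row=4, col=4)
  Distance 3: (row=0, col=3), (row=0, col=5), (row=1, col=2), (row=1, col=6), (row=2, col=1), (row=3, col=2), (row=4, col=3), (row=4, col=5), (row=5, col=4)
  Distance 4: (row=0, col=2), (row=0, col=6), (row=1, col=1), (row=2, col=0), (row=3, col=1), (row=4, col=2), (row=4, col=6), (row=5, col=3), (row=5, col=5), (row=6, col=4)
  Distance 5: (row=0, col=1), (row=1, col=0), (row=4, col=1), (row=5, col=2), (row=5, col=6), (row=6, col=3), (row=6, col=5), (row=7, col=4)
  Distance 6: (row=0, col=0), (row=4, col=0), (row=5, col=1), (row=6, col=2), (row=6, col=6), (row=7, col=3), (row=8, col=4)
  Distance 7: (row=5, col=0), (row=6, col=1), (row=7, col=2), (row=7, col=6), (row=8, col=3), (row=8, col=5)
  Distance 8: (row=7, col=1), (row=8, col=2), (row=8, col=6)
  Distance 9: (row=7, col=0), (row=8, col=1)
  Distance 10: (row=8, col=0)
Total reachable: 57 (grid has 57 open cells total)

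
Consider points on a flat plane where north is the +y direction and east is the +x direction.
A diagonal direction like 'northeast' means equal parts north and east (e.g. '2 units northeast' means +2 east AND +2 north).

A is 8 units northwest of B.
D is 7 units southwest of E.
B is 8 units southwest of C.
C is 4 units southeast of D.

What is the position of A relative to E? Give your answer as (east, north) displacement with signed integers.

Place E at the origin (east=0, north=0).
  D is 7 units southwest of E: delta (east=-7, north=-7); D at (east=-7, north=-7).
  C is 4 units southeast of D: delta (east=+4, north=-4); C at (east=-3, north=-11).
  B is 8 units southwest of C: delta (east=-8, north=-8); B at (east=-11, north=-19).
  A is 8 units northwest of B: delta (east=-8, north=+8); A at (east=-19, north=-11).
Therefore A relative to E: (east=-19, north=-11).

Answer: A is at (east=-19, north=-11) relative to E.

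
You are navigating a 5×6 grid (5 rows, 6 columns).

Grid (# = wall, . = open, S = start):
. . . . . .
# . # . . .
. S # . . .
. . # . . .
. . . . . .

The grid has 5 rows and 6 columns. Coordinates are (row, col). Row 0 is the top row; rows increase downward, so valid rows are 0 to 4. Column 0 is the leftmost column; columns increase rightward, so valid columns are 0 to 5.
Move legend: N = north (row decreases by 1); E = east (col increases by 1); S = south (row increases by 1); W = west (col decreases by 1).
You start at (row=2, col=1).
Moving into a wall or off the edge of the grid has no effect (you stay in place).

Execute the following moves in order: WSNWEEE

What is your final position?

Start: (row=2, col=1)
  W (west): (row=2, col=1) -> (row=2, col=0)
  S (south): (row=2, col=0) -> (row=3, col=0)
  N (north): (row=3, col=0) -> (row=2, col=0)
  W (west): blocked, stay at (row=2, col=0)
  E (east): (row=2, col=0) -> (row=2, col=1)
  E (east): blocked, stay at (row=2, col=1)
  E (east): blocked, stay at (row=2, col=1)
Final: (row=2, col=1)

Answer: Final position: (row=2, col=1)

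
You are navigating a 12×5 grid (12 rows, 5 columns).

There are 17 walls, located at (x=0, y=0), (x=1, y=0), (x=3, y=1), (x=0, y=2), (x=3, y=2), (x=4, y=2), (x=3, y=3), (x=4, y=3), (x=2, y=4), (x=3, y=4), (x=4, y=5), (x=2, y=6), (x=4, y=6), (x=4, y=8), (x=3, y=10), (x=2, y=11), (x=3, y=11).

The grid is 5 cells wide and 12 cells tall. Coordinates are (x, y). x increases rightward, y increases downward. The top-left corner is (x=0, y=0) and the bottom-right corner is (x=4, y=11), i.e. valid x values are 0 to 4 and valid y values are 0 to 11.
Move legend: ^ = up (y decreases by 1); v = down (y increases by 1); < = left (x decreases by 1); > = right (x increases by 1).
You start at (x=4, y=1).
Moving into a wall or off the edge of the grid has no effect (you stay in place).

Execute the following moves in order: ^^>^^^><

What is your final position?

Start: (x=4, y=1)
  ^ (up): (x=4, y=1) -> (x=4, y=0)
  ^ (up): blocked, stay at (x=4, y=0)
  > (right): blocked, stay at (x=4, y=0)
  [×3]^ (up): blocked, stay at (x=4, y=0)
  > (right): blocked, stay at (x=4, y=0)
  < (left): (x=4, y=0) -> (x=3, y=0)
Final: (x=3, y=0)

Answer: Final position: (x=3, y=0)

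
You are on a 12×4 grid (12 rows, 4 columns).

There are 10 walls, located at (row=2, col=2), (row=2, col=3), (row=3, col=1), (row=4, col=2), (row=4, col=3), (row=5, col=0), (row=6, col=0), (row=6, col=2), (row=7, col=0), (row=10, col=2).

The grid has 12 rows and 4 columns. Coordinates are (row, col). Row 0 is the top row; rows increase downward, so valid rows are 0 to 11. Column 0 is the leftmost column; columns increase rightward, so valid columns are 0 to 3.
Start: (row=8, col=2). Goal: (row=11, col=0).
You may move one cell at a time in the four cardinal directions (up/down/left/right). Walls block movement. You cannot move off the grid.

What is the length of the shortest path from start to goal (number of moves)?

Answer: Shortest path length: 5

Derivation:
BFS from (row=8, col=2) until reaching (row=11, col=0):
  Distance 0: (row=8, col=2)
  Distance 1: (row=7, col=2), (row=8, col=1), (row=8, col=3), (row=9, col=2)
  Distance 2: (row=7, col=1), (row=7, col=3), (row=8, col=0), (row=9, col=1), (row=9, col=3)
  Distance 3: (row=6, col=1), (row=6, col=3), (row=9, col=0), (row=10, col=1), (row=10, col=3)
  Distance 4: (row=5, col=1), (row=5, col=3), (row=10, col=0), (row=11, col=1), (row=11, col=3)
  Distance 5: (row=4, col=1), (row=5, col=2), (row=11, col=0), (row=11, col=2)  <- goal reached here
One shortest path (5 moves): (row=8, col=2) -> (row=8, col=1) -> (row=8, col=0) -> (row=9, col=0) -> (row=10, col=0) -> (row=11, col=0)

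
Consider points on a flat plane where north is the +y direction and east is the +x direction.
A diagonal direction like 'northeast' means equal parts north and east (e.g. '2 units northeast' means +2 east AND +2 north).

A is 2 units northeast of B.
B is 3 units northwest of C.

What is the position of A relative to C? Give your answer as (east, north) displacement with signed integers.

Answer: A is at (east=-1, north=5) relative to C.

Derivation:
Place C at the origin (east=0, north=0).
  B is 3 units northwest of C: delta (east=-3, north=+3); B at (east=-3, north=3).
  A is 2 units northeast of B: delta (east=+2, north=+2); A at (east=-1, north=5).
Therefore A relative to C: (east=-1, north=5).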